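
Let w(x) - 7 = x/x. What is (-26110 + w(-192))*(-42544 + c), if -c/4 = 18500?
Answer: 3042031488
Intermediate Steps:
c = -74000 (c = -4*18500 = -74000)
w(x) = 8 (w(x) = 7 + x/x = 7 + 1 = 8)
(-26110 + w(-192))*(-42544 + c) = (-26110 + 8)*(-42544 - 74000) = -26102*(-116544) = 3042031488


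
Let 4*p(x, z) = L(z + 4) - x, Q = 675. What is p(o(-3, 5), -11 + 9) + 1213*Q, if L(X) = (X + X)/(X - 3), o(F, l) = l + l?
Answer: 1637543/2 ≈ 8.1877e+5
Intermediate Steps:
o(F, l) = 2*l
L(X) = 2*X/(-3 + X) (L(X) = (2*X)/(-3 + X) = 2*X/(-3 + X))
p(x, z) = -x/4 + (4 + z)/(2*(1 + z)) (p(x, z) = (2*(z + 4)/(-3 + (z + 4)) - x)/4 = (2*(4 + z)/(-3 + (4 + z)) - x)/4 = (2*(4 + z)/(1 + z) - x)/4 = (-x + 2*(4 + z)/(1 + z))/4 = -x/4 + (4 + z)/(2*(1 + z)))
p(o(-3, 5), -11 + 9) + 1213*Q = (8 + 2*(-11 + 9) - 2*5*(1 + (-11 + 9)))/(4*(1 + (-11 + 9))) + 1213*675 = (8 + 2*(-2) - 1*10*(1 - 2))/(4*(1 - 2)) + 818775 = (¼)*(8 - 4 - 1*10*(-1))/(-1) + 818775 = (¼)*(-1)*(8 - 4 + 10) + 818775 = (¼)*(-1)*14 + 818775 = -7/2 + 818775 = 1637543/2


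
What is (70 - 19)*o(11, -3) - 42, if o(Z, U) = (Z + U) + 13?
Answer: 1029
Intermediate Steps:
o(Z, U) = 13 + U + Z (o(Z, U) = (U + Z) + 13 = 13 + U + Z)
(70 - 19)*o(11, -3) - 42 = (70 - 19)*(13 - 3 + 11) - 42 = 51*21 - 42 = 1071 - 42 = 1029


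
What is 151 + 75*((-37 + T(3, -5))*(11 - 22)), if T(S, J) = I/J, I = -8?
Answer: 29356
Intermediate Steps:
T(S, J) = -8/J
151 + 75*((-37 + T(3, -5))*(11 - 22)) = 151 + 75*((-37 - 8/(-5))*(11 - 22)) = 151 + 75*((-37 - 8*(-⅕))*(-11)) = 151 + 75*((-37 + 8/5)*(-11)) = 151 + 75*(-177/5*(-11)) = 151 + 75*(1947/5) = 151 + 29205 = 29356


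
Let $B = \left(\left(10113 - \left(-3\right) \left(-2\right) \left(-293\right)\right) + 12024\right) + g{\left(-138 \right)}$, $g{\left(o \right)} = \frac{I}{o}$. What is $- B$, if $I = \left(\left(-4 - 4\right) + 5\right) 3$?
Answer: $- \frac{1099173}{46} \approx -23895.0$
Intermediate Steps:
$I = -9$ ($I = \left(-8 + 5\right) 3 = \left(-3\right) 3 = -9$)
$g{\left(o \right)} = - \frac{9}{o}$
$B = \frac{1099173}{46}$ ($B = \left(\left(10113 - \left(-3\right) \left(-2\right) \left(-293\right)\right) + 12024\right) - \frac{9}{-138} = \left(\left(10113 - 6 \left(-293\right)\right) + 12024\right) - - \frac{3}{46} = \left(\left(10113 - -1758\right) + 12024\right) + \frac{3}{46} = \left(\left(10113 + 1758\right) + 12024\right) + \frac{3}{46} = \left(11871 + 12024\right) + \frac{3}{46} = 23895 + \frac{3}{46} = \frac{1099173}{46} \approx 23895.0$)
$- B = \left(-1\right) \frac{1099173}{46} = - \frac{1099173}{46}$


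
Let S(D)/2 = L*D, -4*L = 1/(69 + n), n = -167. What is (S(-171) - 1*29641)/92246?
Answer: -5809807/18080216 ≈ -0.32133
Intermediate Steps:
L = 1/392 (L = -1/(4*(69 - 167)) = -¼/(-98) = -¼*(-1/98) = 1/392 ≈ 0.0025510)
S(D) = D/196 (S(D) = 2*(D/392) = D/196)
(S(-171) - 1*29641)/92246 = ((1/196)*(-171) - 1*29641)/92246 = (-171/196 - 29641)*(1/92246) = -5809807/196*1/92246 = -5809807/18080216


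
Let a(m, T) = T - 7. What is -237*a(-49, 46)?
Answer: -9243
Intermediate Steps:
a(m, T) = -7 + T
-237*a(-49, 46) = -237*(-7 + 46) = -237*39 = -9243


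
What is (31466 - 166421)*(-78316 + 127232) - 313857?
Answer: -6601772637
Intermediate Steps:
(31466 - 166421)*(-78316 + 127232) - 313857 = -134955*48916 - 313857 = -6601458780 - 313857 = -6601772637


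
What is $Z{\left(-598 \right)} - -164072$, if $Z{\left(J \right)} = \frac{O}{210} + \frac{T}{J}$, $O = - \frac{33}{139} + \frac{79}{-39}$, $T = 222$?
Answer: $\frac{165229143251}{1007055} \approx 1.6407 \cdot 10^{5}$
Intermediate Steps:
$O = - \frac{12268}{5421}$ ($O = \left(-33\right) \frac{1}{139} + 79 \left(- \frac{1}{39}\right) = - \frac{33}{139} - \frac{79}{39} = - \frac{12268}{5421} \approx -2.2631$)
$Z{\left(J \right)} = - \frac{6134}{569205} + \frac{222}{J}$ ($Z{\left(J \right)} = - \frac{12268}{5421 \cdot 210} + \frac{222}{J} = \left(- \frac{12268}{5421}\right) \frac{1}{210} + \frac{222}{J} = - \frac{6134}{569205} + \frac{222}{J}$)
$Z{\left(-598 \right)} - -164072 = \left(- \frac{6134}{569205} + \frac{222}{-598}\right) - -164072 = \left(- \frac{6134}{569205} + 222 \left(- \frac{1}{598}\right)\right) + 164072 = \left(- \frac{6134}{569205} - \frac{111}{299}\right) + 164072 = - \frac{384709}{1007055} + 164072 = \frac{165229143251}{1007055}$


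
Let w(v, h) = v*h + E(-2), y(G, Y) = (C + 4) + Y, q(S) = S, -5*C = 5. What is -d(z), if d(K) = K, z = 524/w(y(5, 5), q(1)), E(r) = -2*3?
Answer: -262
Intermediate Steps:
C = -1 (C = -⅕*5 = -1)
E(r) = -6
y(G, Y) = 3 + Y (y(G, Y) = (-1 + 4) + Y = 3 + Y)
w(v, h) = -6 + h*v (w(v, h) = v*h - 6 = h*v - 6 = -6 + h*v)
z = 262 (z = 524/(-6 + 1*(3 + 5)) = 524/(-6 + 1*8) = 524/(-6 + 8) = 524/2 = 524*(½) = 262)
-d(z) = -1*262 = -262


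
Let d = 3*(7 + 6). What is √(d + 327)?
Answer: √366 ≈ 19.131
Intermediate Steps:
d = 39 (d = 3*13 = 39)
√(d + 327) = √(39 + 327) = √366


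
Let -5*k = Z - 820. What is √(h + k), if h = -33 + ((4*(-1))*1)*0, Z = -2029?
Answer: 2*√3355/5 ≈ 23.169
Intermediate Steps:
h = -33 (h = -33 - 4*1*0 = -33 - 4*0 = -33 + 0 = -33)
k = 2849/5 (k = -(-2029 - 820)/5 = -⅕*(-2849) = 2849/5 ≈ 569.80)
√(h + k) = √(-33 + 2849/5) = √(2684/5) = 2*√3355/5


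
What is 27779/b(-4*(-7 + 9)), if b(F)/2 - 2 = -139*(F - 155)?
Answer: 27779/45318 ≈ 0.61298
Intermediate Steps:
b(F) = 43094 - 278*F (b(F) = 4 + 2*(-139*(F - 155)) = 4 + 2*(-139*(-155 + F)) = 4 + 2*(21545 - 139*F) = 4 + (43090 - 278*F) = 43094 - 278*F)
27779/b(-4*(-7 + 9)) = 27779/(43094 - (-1112)*(-7 + 9)) = 27779/(43094 - (-1112)*2) = 27779/(43094 - 278*(-8)) = 27779/(43094 + 2224) = 27779/45318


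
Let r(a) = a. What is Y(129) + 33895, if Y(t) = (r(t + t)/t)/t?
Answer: 4372457/129 ≈ 33895.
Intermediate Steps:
Y(t) = 2/t (Y(t) = ((t + t)/t)/t = ((2*t)/t)/t = 2/t)
Y(129) + 33895 = 2/129 + 33895 = 4372457/129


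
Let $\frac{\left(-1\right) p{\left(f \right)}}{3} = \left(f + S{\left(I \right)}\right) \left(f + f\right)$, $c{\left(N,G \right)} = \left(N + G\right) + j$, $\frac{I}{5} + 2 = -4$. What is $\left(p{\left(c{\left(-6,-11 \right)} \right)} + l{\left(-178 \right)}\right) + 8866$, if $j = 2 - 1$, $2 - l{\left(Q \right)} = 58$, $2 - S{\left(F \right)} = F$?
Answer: $10346$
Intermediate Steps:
$I = -30$ ($I = -10 + 5 \left(-4\right) = -10 - 20 = -30$)
$S{\left(F \right)} = 2 - F$
$l{\left(Q \right)} = -56$ ($l{\left(Q \right)} = 2 - 58 = -56$)
$j = 1$
$c{\left(N,G \right)} = 1 + G + N$ ($c{\left(N,G \right)} = \left(N + G\right) + 1 = \left(G + N\right) + 1 = 1 + G + N$)
$p{\left(f \right)} = - 6 f \left(32 + f\right)$ ($p{\left(f \right)} = - 3 \left(f + \left(2 - -30\right)\right) \left(f + f\right) = - 3 \left(f + \left(2 + 30\right)\right) 2 f = - 3 \left(f + 32\right) 2 f = - 3 \left(32 + f\right) 2 f = - 3 \cdot 2 f \left(32 + f\right) = - 6 f \left(32 + f\right)$)
$\left(p{\left(c{\left(-6,-11 \right)} \right)} + l{\left(-178 \right)}\right) + 8866 = \left(- 6 \left(1 - 11 - 6\right) \left(32 - 16\right) - 56\right) + 8866 = \left(\left(-6\right) \left(-16\right) \left(32 - 16\right) - 56\right) + 8866 = \left(\left(-6\right) \left(-16\right) 16 - 56\right) + 8866 = \left(1536 - 56\right) + 8866 = 1480 + 8866 = 10346$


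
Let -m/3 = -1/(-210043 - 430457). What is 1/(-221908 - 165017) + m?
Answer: -3431/472048500 ≈ -7.2683e-6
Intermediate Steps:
m = -1/213500 (m = -(-3)/(-210043 - 430457) = -(-3)/(-640500) = -(-3)*(-1)/640500 = -3*1/640500 = -1/213500 ≈ -4.6838e-6)
1/(-221908 - 165017) + m = 1/(-221908 - 165017) - 1/213500 = 1/(-386925) - 1/213500 = -1/386925 - 1/213500 = -3431/472048500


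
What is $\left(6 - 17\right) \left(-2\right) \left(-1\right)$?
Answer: $-22$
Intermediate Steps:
$\left(6 - 17\right) \left(-2\right) \left(-1\right) = \left(-11\right) \left(-2\right) \left(-1\right) = 22 \left(-1\right) = -22$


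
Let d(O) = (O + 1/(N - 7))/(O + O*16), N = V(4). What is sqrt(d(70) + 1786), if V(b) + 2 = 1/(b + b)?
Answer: sqrt(3187471894495)/42245 ≈ 42.262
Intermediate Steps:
V(b) = -2 + 1/(2*b) (V(b) = -2 + 1/(b + b) = -2 + 1/(2*b))
N = -15/8 (N = -2 + (1/2)/4 = -2 + (1/2)*(1/4) = -2 + 1/8 = -15/8 ≈ -1.8750)
d(O) = (-8/71 + O)/(17*O) (d(O) = (O + 1/(-15/8 - 7))/(O + O*16) = (O + 1/(-71/8))/(O + 16*O) = (O - 8/71)/((17*O)) = (-8/71 + O)*(1/(17*O)) = (-8/71 + O)/(17*O))
sqrt(d(70) + 1786) = sqrt((1/1207)*(-8 + 71*70)/70 + 1786) = sqrt((1/1207)*(1/70)*(-8 + 4970) + 1786) = sqrt((1/1207)*(1/70)*4962 + 1786) = sqrt(2481/42245 + 1786) = sqrt(75452051/42245) = sqrt(3187471894495)/42245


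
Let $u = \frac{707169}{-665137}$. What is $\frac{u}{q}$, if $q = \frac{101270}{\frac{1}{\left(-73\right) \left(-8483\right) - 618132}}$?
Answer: $- \frac{707169}{75912943836730} \approx -9.3155 \cdot 10^{-9}$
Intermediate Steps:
$q = 114131290$ ($q = \frac{101270}{\frac{1}{619259 - 618132}} = \frac{101270}{\frac{1}{1127}} = 101270 \frac{1}{\frac{1}{1127}} = 101270 \cdot 1127 = 114131290$)
$u = - \frac{707169}{665137}$ ($u = 707169 \left(- \frac{1}{665137}\right) = - \frac{707169}{665137} \approx -1.0632$)
$\frac{u}{q} = - \frac{707169}{665137 \cdot 114131290} = \left(- \frac{707169}{665137}\right) \frac{1}{114131290} = - \frac{707169}{75912943836730}$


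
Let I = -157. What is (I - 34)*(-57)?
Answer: 10887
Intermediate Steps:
(I - 34)*(-57) = (-157 - 34)*(-57) = -191*(-57) = 10887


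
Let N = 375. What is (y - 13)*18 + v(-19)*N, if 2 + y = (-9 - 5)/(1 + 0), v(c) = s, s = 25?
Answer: 8853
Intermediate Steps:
v(c) = 25
y = -16 (y = -2 + (-9 - 5)/(1 + 0) = -2 - 14/1 = -2 - 14*1 = -2 - 14 = -16)
(y - 13)*18 + v(-19)*N = (-16 - 13)*18 + 25*375 = -29*18 + 9375 = -522 + 9375 = 8853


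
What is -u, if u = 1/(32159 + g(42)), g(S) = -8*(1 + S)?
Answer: -1/31815 ≈ -3.1432e-5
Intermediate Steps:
g(S) = -8 - 8*S
u = 1/31815 (u = 1/(32159 + (-8 - 8*42)) = 1/(32159 + (-8 - 336)) = 1/(32159 - 344) = 1/31815 ≈ 3.1432e-5)
-u = -1*1/31815 = -1/31815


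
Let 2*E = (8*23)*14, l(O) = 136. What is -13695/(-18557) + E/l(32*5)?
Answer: 292772/28679 ≈ 10.209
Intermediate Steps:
E = 1288 (E = ((8*23)*14)/2 = (184*14)/2 = (½)*2576 = 1288)
-13695/(-18557) + E/l(32*5) = -13695/(-18557) + 1288/136 = -13695*(-1/18557) + 1288*(1/136) = 1245/1687 + 161/17 = 292772/28679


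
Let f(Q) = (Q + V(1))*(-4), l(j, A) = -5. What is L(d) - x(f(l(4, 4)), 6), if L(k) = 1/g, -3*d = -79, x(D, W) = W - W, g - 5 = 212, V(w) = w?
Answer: 1/217 ≈ 0.0046083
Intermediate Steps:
f(Q) = -4 - 4*Q (f(Q) = (Q + 1)*(-4) = (1 + Q)*(-4) = -4 - 4*Q)
g = 217 (g = 5 + 212 = 217)
x(D, W) = 0
d = 79/3 (d = -⅓*(-79) = 79/3 ≈ 26.333)
L(k) = 1/217
L(d) - x(f(l(4, 4)), 6) = 1/217 - 1*0 = 1/217 + 0 = 1/217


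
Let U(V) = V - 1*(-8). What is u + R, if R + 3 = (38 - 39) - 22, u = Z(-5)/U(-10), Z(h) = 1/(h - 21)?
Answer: -1351/52 ≈ -25.981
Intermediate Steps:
U(V) = 8 + V (U(V) = V + 8 = 8 + V)
Z(h) = 1/(-21 + h)
u = 1/52 (u = 1/((-21 - 5)*(8 - 10)) = 1/(-26*(-2)) = -1/26*(-½) = 1/52 ≈ 0.019231)
R = -26 (R = -3 + ((38 - 39) - 22) = -3 + (-1 - 22) = -3 - 23 = -26)
u + R = 1/52 - 26 = -1351/52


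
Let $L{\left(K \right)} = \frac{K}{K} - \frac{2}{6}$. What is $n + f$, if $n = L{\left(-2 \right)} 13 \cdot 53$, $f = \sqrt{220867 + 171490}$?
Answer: $\frac{1378}{3} + \sqrt{392357} \approx 1085.7$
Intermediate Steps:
$L{\left(K \right)} = \frac{2}{3}$ ($L{\left(K \right)} = 1 - \frac{1}{3} = \frac{2}{3}$)
$f = \sqrt{392357} \approx 626.38$
$n = \frac{1378}{3}$ ($n = \frac{2}{3} \cdot 13 \cdot 53 = \frac{26}{3} \cdot 53 = \frac{1378}{3} \approx 459.33$)
$n + f = \frac{1378}{3} + \sqrt{392357}$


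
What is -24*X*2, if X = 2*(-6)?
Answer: 576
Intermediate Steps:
X = -12
-24*X*2 = -24*(-12)*2 = 288*2 = 576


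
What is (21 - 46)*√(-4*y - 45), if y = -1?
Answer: -25*I*√41 ≈ -160.08*I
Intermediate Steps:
(21 - 46)*√(-4*y - 45) = (21 - 46)*√(-4*(-1) - 45) = -25*√(4 - 45) = -25*I*√41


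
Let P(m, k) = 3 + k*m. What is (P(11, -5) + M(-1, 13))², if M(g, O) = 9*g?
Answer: 3721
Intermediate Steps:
(P(11, -5) + M(-1, 13))² = ((3 - 5*11) + 9*(-1))² = ((3 - 55) - 9)² = (-52 - 9)² = (-61)² = 3721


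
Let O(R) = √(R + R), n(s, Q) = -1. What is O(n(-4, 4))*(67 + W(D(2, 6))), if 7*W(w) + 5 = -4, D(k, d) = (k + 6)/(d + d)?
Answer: 460*I*√2/7 ≈ 92.934*I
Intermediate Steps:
D(k, d) = (6 + k)/(2*d) (D(k, d) = (6 + k)/((2*d)) = (6 + k)*(1/(2*d)) = (6 + k)/(2*d))
W(w) = -9/7 (W(w) = -5/7 + (⅐)*(-4) = -5/7 - 4/7 = -9/7)
O(R) = √2*√R (O(R) = √(2*R) = √2*√R)
O(n(-4, 4))*(67 + W(D(2, 6))) = (√2*√(-1))*(67 - 9/7) = (√2*I)*(460/7) = (I*√2)*(460/7) = 460*I*√2/7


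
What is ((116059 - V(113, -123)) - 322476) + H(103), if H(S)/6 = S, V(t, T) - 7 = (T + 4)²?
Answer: -219967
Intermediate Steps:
V(t, T) = 7 + (4 + T)² (V(t, T) = 7 + (T + 4)² = 7 + (4 + T)²)
H(S) = 6*S
((116059 - V(113, -123)) - 322476) + H(103) = ((116059 - (7 + (4 - 123)²)) - 322476) + 6*103 = ((116059 - (7 + (-119)²)) - 322476) + 618 = ((116059 - (7 + 14161)) - 322476) + 618 = ((116059 - 1*14168) - 322476) + 618 = ((116059 - 14168) - 322476) + 618 = (101891 - 322476) + 618 = -220585 + 618 = -219967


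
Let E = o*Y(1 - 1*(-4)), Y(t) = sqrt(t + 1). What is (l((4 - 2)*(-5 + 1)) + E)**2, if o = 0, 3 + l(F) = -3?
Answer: 36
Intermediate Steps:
Y(t) = sqrt(1 + t)
l(F) = -6 (l(F) = -3 - 3 = -6)
E = 0 (E = 0*sqrt(1 + (1 - 1*(-4))) = 0*sqrt(1 + (1 + 4)) = 0*sqrt(1 + 5) = 0*sqrt(6) = 0)
(l((4 - 2)*(-5 + 1)) + E)**2 = (-6 + 0)**2 = (-6)**2 = 36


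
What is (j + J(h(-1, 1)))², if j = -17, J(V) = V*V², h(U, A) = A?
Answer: 256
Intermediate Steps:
J(V) = V³
(j + J(h(-1, 1)))² = (-17 + 1³)² = (-17 + 1)² = (-16)² = 256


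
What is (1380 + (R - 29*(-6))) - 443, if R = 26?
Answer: 1137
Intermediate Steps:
(1380 + (R - 29*(-6))) - 443 = (1380 + (26 - 29*(-6))) - 443 = (1380 + (26 + 174)) - 443 = (1380 + 200) - 443 = 1580 - 443 = 1137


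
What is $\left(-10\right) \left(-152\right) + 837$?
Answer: $2357$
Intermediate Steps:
$\left(-10\right) \left(-152\right) + 837 = 1520 + 837 = 2357$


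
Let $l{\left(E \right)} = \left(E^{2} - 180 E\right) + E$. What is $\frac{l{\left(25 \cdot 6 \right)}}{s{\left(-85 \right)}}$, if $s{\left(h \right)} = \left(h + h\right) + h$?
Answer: $\frac{290}{17} \approx 17.059$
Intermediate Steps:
$l{\left(E \right)} = E^{2} - 179 E$
$s{\left(h \right)} = 3 h$ ($s{\left(h \right)} = 2 h + h = 3 h$)
$\frac{l{\left(25 \cdot 6 \right)}}{s{\left(-85 \right)}} = \frac{25 \cdot 6 \left(-179 + 25 \cdot 6\right)}{3 \left(-85\right)} = \frac{150 \left(-179 + 150\right)}{-255} = 150 \left(-29\right) \left(- \frac{1}{255}\right) = \left(-4350\right) \left(- \frac{1}{255}\right) = \frac{290}{17}$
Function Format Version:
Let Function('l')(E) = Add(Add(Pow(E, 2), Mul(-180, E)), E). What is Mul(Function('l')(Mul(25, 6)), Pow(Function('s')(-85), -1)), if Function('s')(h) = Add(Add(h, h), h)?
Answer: Rational(290, 17) ≈ 17.059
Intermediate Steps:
Function('l')(E) = Add(Pow(E, 2), Mul(-179, E))
Function('s')(h) = Mul(3, h) (Function('s')(h) = Add(Mul(2, h), h) = Mul(3, h))
Mul(Function('l')(Mul(25, 6)), Pow(Function('s')(-85), -1)) = Mul(Mul(Mul(25, 6), Add(-179, Mul(25, 6))), Pow(Mul(3, -85), -1)) = Mul(Mul(150, Add(-179, 150)), Pow(-255, -1)) = Mul(Mul(150, -29), Rational(-1, 255)) = Mul(-4350, Rational(-1, 255)) = Rational(290, 17)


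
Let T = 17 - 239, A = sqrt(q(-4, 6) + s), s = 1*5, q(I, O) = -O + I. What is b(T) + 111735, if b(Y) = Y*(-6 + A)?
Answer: 113067 - 222*I*sqrt(5) ≈ 1.1307e+5 - 496.41*I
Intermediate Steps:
q(I, O) = I - O
s = 5
A = I*sqrt(5) (A = sqrt((-4 - 1*6) + 5) = sqrt((-4 - 6) + 5) = sqrt(-10 + 5) = sqrt(-5) = I*sqrt(5) ≈ 2.2361*I)
T = -222
b(Y) = Y*(-6 + I*sqrt(5))
b(T) + 111735 = -222*(-6 + I*sqrt(5)) + 111735 = (1332 - 222*I*sqrt(5)) + 111735 = 113067 - 222*I*sqrt(5)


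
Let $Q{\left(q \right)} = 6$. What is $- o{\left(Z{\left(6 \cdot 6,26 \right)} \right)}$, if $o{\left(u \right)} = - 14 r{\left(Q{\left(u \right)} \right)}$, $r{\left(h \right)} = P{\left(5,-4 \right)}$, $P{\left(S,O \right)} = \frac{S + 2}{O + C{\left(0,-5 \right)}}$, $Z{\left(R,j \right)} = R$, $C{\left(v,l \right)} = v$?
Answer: $- \frac{49}{2} \approx -24.5$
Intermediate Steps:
$P{\left(S,O \right)} = \frac{2 + S}{O}$ ($P{\left(S,O \right)} = \frac{S + 2}{O + 0} = \frac{2 + S}{O}$)
$r{\left(h \right)} = - \frac{7}{4}$ ($r{\left(h \right)} = \frac{2 + 5}{-4} = \left(- \frac{1}{4}\right) 7 = - \frac{7}{4}$)
$o{\left(u \right)} = \frac{49}{2}$ ($o{\left(u \right)} = \left(-14\right) \left(- \frac{7}{4}\right) = \frac{49}{2}$)
$- o{\left(Z{\left(6 \cdot 6,26 \right)} \right)} = \left(-1\right) \frac{49}{2} = - \frac{49}{2}$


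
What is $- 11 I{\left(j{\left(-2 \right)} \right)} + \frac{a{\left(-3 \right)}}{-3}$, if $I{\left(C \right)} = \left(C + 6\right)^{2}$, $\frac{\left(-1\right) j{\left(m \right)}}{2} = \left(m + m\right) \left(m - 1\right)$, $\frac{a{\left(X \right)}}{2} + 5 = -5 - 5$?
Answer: $-3554$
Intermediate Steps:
$a{\left(X \right)} = -30$ ($a{\left(X \right)} = -10 + 2 \left(-5 - 5\right) = -10 + 2 \left(-10\right) = -10 - 20 = -30$)
$j{\left(m \right)} = - 4 m \left(-1 + m\right)$ ($j{\left(m \right)} = - 2 \left(m + m\right) \left(m - 1\right) = - 2 \cdot 2 m \left(-1 + m\right) = - 4 m \left(-1 + m\right)$)
$I{\left(C \right)} = \left(6 + C\right)^{2}$
$- 11 I{\left(j{\left(-2 \right)} \right)} + \frac{a{\left(-3 \right)}}{-3} = - 11 \left(6 + 4 \left(-2\right) \left(1 - -2\right)\right)^{2} - \frac{30}{-3} = - 11 \left(6 + 4 \left(-2\right) \left(1 + 2\right)\right)^{2} - -10 = - 11 \left(6 + 4 \left(-2\right) 3\right)^{2} + 10 = - 11 \left(6 - 24\right)^{2} + 10 = - 11 \left(-18\right)^{2} + 10 = \left(-11\right) 324 + 10 = -3564 + 10 = -3554$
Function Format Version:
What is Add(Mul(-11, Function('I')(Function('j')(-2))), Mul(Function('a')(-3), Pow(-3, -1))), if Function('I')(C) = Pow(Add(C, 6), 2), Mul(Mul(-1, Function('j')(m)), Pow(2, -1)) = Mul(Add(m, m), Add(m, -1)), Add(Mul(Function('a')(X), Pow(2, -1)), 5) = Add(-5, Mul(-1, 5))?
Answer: -3554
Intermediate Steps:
Function('a')(X) = -30 (Function('a')(X) = Add(-10, Mul(2, Add(-5, Mul(-1, 5)))) = Add(-10, Mul(2, Add(-5, -5))) = Add(-10, Mul(2, -10)) = Add(-10, -20) = -30)
Function('j')(m) = Mul(-4, m, Add(-1, m)) (Function('j')(m) = Mul(-2, Mul(Add(m, m), Add(m, -1))) = Mul(-2, Mul(Mul(2, m), Add(-1, m))) = Mul(-2, Mul(2, m, Add(-1, m))) = Mul(-4, m, Add(-1, m)))
Function('I')(C) = Pow(Add(6, C), 2)
Add(Mul(-11, Function('I')(Function('j')(-2))), Mul(Function('a')(-3), Pow(-3, -1))) = Add(Mul(-11, Pow(Add(6, Mul(4, -2, Add(1, Mul(-1, -2)))), 2)), Mul(-30, Pow(-3, -1))) = Add(Mul(-11, Pow(Add(6, Mul(4, -2, Add(1, 2))), 2)), Mul(-30, Rational(-1, 3))) = Add(Mul(-11, Pow(Add(6, Mul(4, -2, 3)), 2)), 10) = Add(Mul(-11, Pow(Add(6, -24), 2)), 10) = Add(Mul(-11, Pow(-18, 2)), 10) = Add(Mul(-11, 324), 10) = Add(-3564, 10) = -3554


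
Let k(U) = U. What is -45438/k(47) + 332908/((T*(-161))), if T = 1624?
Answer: -2974011977/3072202 ≈ -968.04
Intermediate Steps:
-45438/k(47) + 332908/((T*(-161))) = -45438/47 + 332908/((1624*(-161))) = -45438*1/47 + 332908/(-261464) = -45438/47 + 332908*(-1/261464) = -45438/47 - 83227/65366 = -2974011977/3072202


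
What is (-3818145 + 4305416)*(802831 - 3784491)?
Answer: -1452876449860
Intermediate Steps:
(-3818145 + 4305416)*(802831 - 3784491) = 487271*(-2981660) = -1452876449860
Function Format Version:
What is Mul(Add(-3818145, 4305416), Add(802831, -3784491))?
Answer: -1452876449860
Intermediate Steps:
Mul(Add(-3818145, 4305416), Add(802831, -3784491)) = Mul(487271, -2981660) = -1452876449860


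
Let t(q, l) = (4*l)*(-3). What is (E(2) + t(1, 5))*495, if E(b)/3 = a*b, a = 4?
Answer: -17820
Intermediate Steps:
t(q, l) = -12*l
E(b) = 12*b (E(b) = 3*(4*b) = 12*b)
(E(2) + t(1, 5))*495 = (12*2 - 12*5)*495 = (24 - 60)*495 = -36*495 = -17820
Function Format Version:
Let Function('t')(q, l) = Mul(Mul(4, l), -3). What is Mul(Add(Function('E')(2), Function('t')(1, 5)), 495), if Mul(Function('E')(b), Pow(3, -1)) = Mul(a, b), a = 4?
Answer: -17820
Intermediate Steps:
Function('t')(q, l) = Mul(-12, l)
Function('E')(b) = Mul(12, b) (Function('E')(b) = Mul(3, Mul(4, b)) = Mul(12, b))
Mul(Add(Function('E')(2), Function('t')(1, 5)), 495) = Mul(Add(Mul(12, 2), Mul(-12, 5)), 495) = Mul(Add(24, -60), 495) = Mul(-36, 495) = -17820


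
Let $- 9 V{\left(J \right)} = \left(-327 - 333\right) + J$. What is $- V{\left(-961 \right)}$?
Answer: $- \frac{1621}{9} \approx -180.11$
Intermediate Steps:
$V{\left(J \right)} = \frac{220}{3} - \frac{J}{9}$ ($V{\left(J \right)} = - \frac{\left(-327 - 333\right) + J}{9} = - \frac{-660 + J}{9} = \frac{220}{3} - \frac{J}{9}$)
$- V{\left(-961 \right)} = - (\frac{220}{3} - - \frac{961}{9}) = - (\frac{220}{3} + \frac{961}{9}) = \left(-1\right) \frac{1621}{9} = - \frac{1621}{9}$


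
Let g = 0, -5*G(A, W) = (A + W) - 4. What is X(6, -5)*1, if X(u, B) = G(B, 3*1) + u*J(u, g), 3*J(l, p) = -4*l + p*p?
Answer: -234/5 ≈ -46.800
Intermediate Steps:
G(A, W) = 4/5 - A/5 - W/5 (G(A, W) = -((A + W) - 4)/5 = -(-4 + A + W)/5 = 4/5 - A/5 - W/5)
J(l, p) = -4*l/3 + p**2/3 (J(l, p) = (-4*l + p*p)/3 = (-4*l + p**2)/3 = (p**2 - 4*l)/3 = -4*l/3 + p**2/3)
X(u, B) = 1/5 - 4*u**2/3 - B/5 (X(u, B) = (4/5 - B/5 - 3/5) + u*(-4*u/3 + (1/3)*0**2) = (4/5 - B/5 - 1/5*3) + u*(-4*u/3 + (1/3)*0) = (4/5 - B/5 - 3/5) + u*(-4*u/3 + 0) = (1/5 - B/5) + u*(-4*u/3) = (1/5 - B/5) - 4*u**2/3 = 1/5 - 4*u**2/3 - B/5)
X(6, -5)*1 = (1/5 - 4/3*6**2 - 1/5*(-5))*1 = (1/5 - 4/3*36 + 1)*1 = (1/5 - 48 + 1)*1 = -234/5*1 = -234/5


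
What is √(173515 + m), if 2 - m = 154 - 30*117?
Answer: √176873 ≈ 420.56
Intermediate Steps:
m = 3358 (m = 2 - (154 - 30*117) = 2 - (154 - 3510) = 2 - 1*(-3356) = 2 + 3356 = 3358)
√(173515 + m) = √(173515 + 3358) = √176873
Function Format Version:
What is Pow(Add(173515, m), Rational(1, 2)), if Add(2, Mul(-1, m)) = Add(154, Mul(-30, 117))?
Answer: Pow(176873, Rational(1, 2)) ≈ 420.56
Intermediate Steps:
m = 3358 (m = Add(2, Mul(-1, Add(154, Mul(-30, 117)))) = Add(2, Mul(-1, Add(154, -3510))) = Add(2, Mul(-1, -3356)) = Add(2, 3356) = 3358)
Pow(Add(173515, m), Rational(1, 2)) = Pow(Add(173515, 3358), Rational(1, 2)) = Pow(176873, Rational(1, 2))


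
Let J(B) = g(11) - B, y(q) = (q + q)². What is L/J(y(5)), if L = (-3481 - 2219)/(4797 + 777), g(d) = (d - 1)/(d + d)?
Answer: 2090/203451 ≈ 0.010273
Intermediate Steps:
g(d) = (-1 + d)/(2*d) (g(d) = (-1 + d)/((2*d)) = (-1 + d)*(1/(2*d)) = (-1 + d)/(2*d))
y(q) = 4*q² (y(q) = (2*q)² = 4*q²)
L = -950/929 (L = -5700/5574 = -5700*1/5574 = -950/929 ≈ -1.0226)
J(B) = 5/11 - B (J(B) = (½)*(-1 + 11)/11 - B = (½)*(1/11)*10 - B = 5/11 - B)
L/J(y(5)) = -950/(929*(5/11 - 4*5²)) = -950/(929*(5/11 - 4*25)) = -950/(929*(5/11 - 1*100)) = -950/(929*(5/11 - 100)) = -950/(929*(-1095/11)) = -950/929*(-11/1095) = 2090/203451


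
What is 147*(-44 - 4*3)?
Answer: -8232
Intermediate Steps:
147*(-44 - 4*3) = 147*(-44 - 12) = 147*(-56) = -8232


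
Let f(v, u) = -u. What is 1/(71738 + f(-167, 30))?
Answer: 1/71708 ≈ 1.3945e-5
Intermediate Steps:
1/(71738 + f(-167, 30)) = 1/(71738 - 1*30) = 1/(71738 - 30) = 1/71708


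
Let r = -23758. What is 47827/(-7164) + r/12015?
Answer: -82760413/9563940 ≈ -8.6534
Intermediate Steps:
47827/(-7164) + r/12015 = 47827/(-7164) - 23758/12015 = 47827*(-1/7164) - 23758*1/12015 = -47827/7164 - 23758/12015 = -82760413/9563940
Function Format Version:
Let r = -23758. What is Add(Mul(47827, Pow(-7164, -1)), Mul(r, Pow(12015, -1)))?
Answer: Rational(-82760413, 9563940) ≈ -8.6534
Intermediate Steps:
Add(Mul(47827, Pow(-7164, -1)), Mul(r, Pow(12015, -1))) = Add(Mul(47827, Pow(-7164, -1)), Mul(-23758, Pow(12015, -1))) = Add(Mul(47827, Rational(-1, 7164)), Mul(-23758, Rational(1, 12015))) = Add(Rational(-47827, 7164), Rational(-23758, 12015)) = Rational(-82760413, 9563940)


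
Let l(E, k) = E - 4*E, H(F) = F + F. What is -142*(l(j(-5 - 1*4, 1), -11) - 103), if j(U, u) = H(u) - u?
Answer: 15052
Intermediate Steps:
H(F) = 2*F
j(U, u) = u (j(U, u) = 2*u - u = u)
l(E, k) = -3*E
-142*(l(j(-5 - 1*4, 1), -11) - 103) = -142*(-3*1 - 103) = -142*(-3 - 103) = -142*(-106) = 15052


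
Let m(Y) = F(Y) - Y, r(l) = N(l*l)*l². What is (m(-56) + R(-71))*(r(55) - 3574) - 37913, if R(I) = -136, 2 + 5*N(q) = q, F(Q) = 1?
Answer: -144239852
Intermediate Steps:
N(q) = -⅖ + q/5
r(l) = l²*(-⅖ + l²/5) (r(l) = (-⅖ + (l*l)/5)*l² = (-⅖ + l²/5)*l² = l²*(-⅖ + l²/5))
m(Y) = 1 - Y
(m(-56) + R(-71))*(r(55) - 3574) - 37913 = ((1 - 1*(-56)) - 136)*((⅕)*55²*(-2 + 55²) - 3574) - 37913 = ((1 + 56) - 136)*((⅕)*3025*(-2 + 3025) - 3574) - 37913 = (57 - 136)*((⅕)*3025*3023 - 3574) - 37913 = -79*(1828915 - 3574) - 37913 = -79*1825341 - 37913 = -144201939 - 37913 = -144239852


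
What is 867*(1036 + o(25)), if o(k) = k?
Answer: 919887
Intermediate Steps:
867*(1036 + o(25)) = 867*(1036 + 25) = 867*1061 = 919887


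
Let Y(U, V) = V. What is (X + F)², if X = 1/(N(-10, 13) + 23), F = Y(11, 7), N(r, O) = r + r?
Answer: 484/9 ≈ 53.778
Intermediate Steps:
N(r, O) = 2*r
F = 7
X = ⅓ (X = 1/(2*(-10) + 23) = 1/(-20 + 23) = 1/3 = ⅓ ≈ 0.33333)
(X + F)² = (⅓ + 7)² = (22/3)² = 484/9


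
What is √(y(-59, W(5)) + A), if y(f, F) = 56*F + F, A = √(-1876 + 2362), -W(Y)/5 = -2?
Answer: √(570 + 9*√6) ≈ 24.332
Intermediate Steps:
W(Y) = 10 (W(Y) = -5*(-2) = 10)
A = 9*√6 (A = √486 = 9*√6 ≈ 22.045)
y(f, F) = 57*F
√(y(-59, W(5)) + A) = √(57*10 + 9*√6) = √(570 + 9*√6)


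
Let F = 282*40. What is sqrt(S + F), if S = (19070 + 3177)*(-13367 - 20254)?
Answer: 3*I*sqrt(83106123) ≈ 27349.0*I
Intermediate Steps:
F = 11280
S = -747966387 (S = 22247*(-33621) = -747966387)
sqrt(S + F) = sqrt(-747966387 + 11280) = sqrt(-747955107) = 3*I*sqrt(83106123)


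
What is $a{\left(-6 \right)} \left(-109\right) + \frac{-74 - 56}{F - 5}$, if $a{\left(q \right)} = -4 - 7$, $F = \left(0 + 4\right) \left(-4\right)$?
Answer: $\frac{25309}{21} \approx 1205.2$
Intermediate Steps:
$F = -16$ ($F = 4 \left(-4\right) = -16$)
$a{\left(q \right)} = -11$ ($a{\left(q \right)} = -4 - 7 = -11$)
$a{\left(-6 \right)} \left(-109\right) + \frac{-74 - 56}{F - 5} = \left(-11\right) \left(-109\right) + \frac{-74 - 56}{-16 - 5} = 1199 - \frac{130}{-21} = 1199 - - \frac{130}{21} = 1199 + \frac{130}{21} = \frac{25309}{21}$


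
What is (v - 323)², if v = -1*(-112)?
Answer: 44521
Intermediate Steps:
v = 112
(v - 323)² = (112 - 323)² = (-211)² = 44521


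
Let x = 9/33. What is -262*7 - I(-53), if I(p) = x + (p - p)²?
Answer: -20177/11 ≈ -1834.3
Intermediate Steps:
x = 3/11 (x = 9*(1/33) = 3/11 ≈ 0.27273)
I(p) = 3/11 (I(p) = 3/11 + (p - p)² = 3/11 + 0² = 3/11 + 0 = 3/11)
-262*7 - I(-53) = -262*7 - 1*3/11 = -1834 - 3/11 = -20177/11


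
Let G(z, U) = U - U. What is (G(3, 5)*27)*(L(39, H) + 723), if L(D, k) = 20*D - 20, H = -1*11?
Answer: 0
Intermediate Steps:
H = -11
G(z, U) = 0
L(D, k) = -20 + 20*D
(G(3, 5)*27)*(L(39, H) + 723) = (0*27)*((-20 + 20*39) + 723) = 0*((-20 + 780) + 723) = 0*(760 + 723) = 0*1483 = 0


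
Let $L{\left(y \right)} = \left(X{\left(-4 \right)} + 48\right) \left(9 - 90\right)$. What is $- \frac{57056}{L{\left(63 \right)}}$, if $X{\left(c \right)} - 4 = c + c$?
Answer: $\frac{14264}{891} \approx 16.009$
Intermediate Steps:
$X{\left(c \right)} = 4 + 2 c$ ($X{\left(c \right)} = 4 + \left(c + c\right) = 4 + 2 c$)
$L{\left(y \right)} = -3564$ ($L{\left(y \right)} = \left(\left(4 + 2 \left(-4\right)\right) + 48\right) \left(9 - 90\right) = \left(\left(4 - 8\right) + 48\right) \left(-81\right) = \left(-4 + 48\right) \left(-81\right) = 44 \left(-81\right) = -3564$)
$- \frac{57056}{L{\left(63 \right)}} = - \frac{57056}{-3564} = \left(-57056\right) \left(- \frac{1}{3564}\right) = \frac{14264}{891}$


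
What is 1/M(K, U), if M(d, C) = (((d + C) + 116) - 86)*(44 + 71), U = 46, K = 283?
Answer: 1/41285 ≈ 2.4222e-5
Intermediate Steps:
M(d, C) = 3450 + 115*C + 115*d (M(d, C) = (((C + d) + 116) - 86)*115 = ((116 + C + d) - 86)*115 = (30 + C + d)*115 = 3450 + 115*C + 115*d)
1/M(K, U) = 1/(3450 + 115*46 + 115*283) = 1/(3450 + 5290 + 32545) = 1/41285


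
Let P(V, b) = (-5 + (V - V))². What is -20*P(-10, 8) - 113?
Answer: -613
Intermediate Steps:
P(V, b) = 25 (P(V, b) = (-5 + 0)² = (-5)² = 25)
-20*P(-10, 8) - 113 = -20*25 - 113 = -500 - 113 = -613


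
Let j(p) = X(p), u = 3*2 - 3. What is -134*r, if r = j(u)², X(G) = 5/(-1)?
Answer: -3350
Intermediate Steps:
X(G) = -5 (X(G) = 5*(-1) = -5)
u = 3 (u = 6 - 3 = 3)
j(p) = -5
r = 25 (r = (-5)² = 25)
-134*r = -134*25 = -3350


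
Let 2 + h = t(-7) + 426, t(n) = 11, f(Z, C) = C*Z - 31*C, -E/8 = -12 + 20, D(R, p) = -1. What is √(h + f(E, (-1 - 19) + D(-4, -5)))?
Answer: 9*√30 ≈ 49.295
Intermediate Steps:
E = -64 (E = -8*(-12 + 20) = -8*8 = -64)
f(Z, C) = -31*C + C*Z
h = 435 (h = -2 + (11 + 426) = -2 + 437 = 435)
√(h + f(E, (-1 - 19) + D(-4, -5))) = √(435 + ((-1 - 19) - 1)*(-31 - 64)) = √(435 + (-20 - 1)*(-95)) = √(435 - 21*(-95)) = √(435 + 1995) = √2430 = 9*√30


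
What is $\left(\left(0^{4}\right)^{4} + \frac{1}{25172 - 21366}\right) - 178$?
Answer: $- \frac{677467}{3806} \approx -178.0$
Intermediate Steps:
$\left(\left(0^{4}\right)^{4} + \frac{1}{25172 - 21366}\right) - 178 = \left(0^{4} + \frac{1}{3806}\right) - 178 = \left(0 + \frac{1}{3806}\right) - 178 = \frac{1}{3806} - 178 = - \frac{677467}{3806}$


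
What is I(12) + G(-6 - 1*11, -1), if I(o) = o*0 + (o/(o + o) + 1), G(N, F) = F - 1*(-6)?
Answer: 13/2 ≈ 6.5000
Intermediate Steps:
G(N, F) = 6 + F (G(N, F) = F + 6 = 6 + F)
I(o) = 3/2 (I(o) = 0 + (o/((2*o)) + 1) = 0 + ((1/(2*o))*o + 1) = 0 + (1/2 + 1) = 0 + 3/2 = 3/2)
I(12) + G(-6 - 1*11, -1) = 3/2 + (6 - 1) = 3/2 + 5 = 13/2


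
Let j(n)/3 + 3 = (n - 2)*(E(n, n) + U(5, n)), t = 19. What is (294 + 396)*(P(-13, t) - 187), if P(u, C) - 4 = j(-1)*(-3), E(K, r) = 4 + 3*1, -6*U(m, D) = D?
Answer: 25875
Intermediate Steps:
U(m, D) = -D/6
E(K, r) = 7 (E(K, r) = 4 + 3 = 7)
j(n) = -9 + 3*(-2 + n)*(7 - n/6) (j(n) = -9 + 3*((n - 2)*(7 - n/6)) = -9 + 3*((-2 + n)*(7 - n/6)) = -9 + 3*(-2 + n)*(7 - n/6))
P(u, C) = 449/2 (P(u, C) = 4 + (-51 + 22*(-1) - ½*(-1)²)*(-3) = 4 + (-51 - 22 - ½*1)*(-3) = 4 + (-51 - 22 - ½)*(-3) = 4 - 147/2*(-3) = 4 + 441/2 = 449/2)
(294 + 396)*(P(-13, t) - 187) = (294 + 396)*(449/2 - 187) = 690*(75/2) = 25875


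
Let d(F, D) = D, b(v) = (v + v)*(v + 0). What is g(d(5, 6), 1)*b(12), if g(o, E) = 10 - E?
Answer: 2592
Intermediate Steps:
b(v) = 2*v**2 (b(v) = (2*v)*v = 2*v**2)
g(d(5, 6), 1)*b(12) = (10 - 1*1)*(2*12**2) = (10 - 1)*(2*144) = 9*288 = 2592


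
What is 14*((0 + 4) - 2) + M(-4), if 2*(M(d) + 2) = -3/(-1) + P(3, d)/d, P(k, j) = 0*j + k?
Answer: 217/8 ≈ 27.125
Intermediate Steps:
P(k, j) = k (P(k, j) = 0 + k = k)
M(d) = -½ + 3/(2*d) (M(d) = -2 + (-3/(-1) + 3/d)/2 = -2 + (-3*(-1) + 3/d)/2 = -2 + (3 + 3/d)/2 = -2 + (3/2 + 3/(2*d)) = -½ + 3/(2*d))
14*((0 + 4) - 2) + M(-4) = 14*((0 + 4) - 2) + (½)*(3 - 1*(-4))/(-4) = 14*(4 - 2) + (½)*(-¼)*(3 + 4) = 14*2 + (½)*(-¼)*7 = 28 - 7/8 = 217/8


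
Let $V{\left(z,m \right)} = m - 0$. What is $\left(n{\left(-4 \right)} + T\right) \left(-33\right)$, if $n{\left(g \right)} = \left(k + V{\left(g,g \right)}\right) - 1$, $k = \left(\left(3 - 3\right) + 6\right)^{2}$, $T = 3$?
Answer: $-1122$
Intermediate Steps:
$V{\left(z,m \right)} = m$ ($V{\left(z,m \right)} = m + 0 = m$)
$k = 36$ ($k = \left(0 + 6\right)^{2} = 6^{2} = 36$)
$n{\left(g \right)} = 35 + g$ ($n{\left(g \right)} = \left(36 + g\right) - 1 = 35 + g$)
$\left(n{\left(-4 \right)} + T\right) \left(-33\right) = \left(\left(35 - 4\right) + 3\right) \left(-33\right) = \left(31 + 3\right) \left(-33\right) = 34 \left(-33\right) = -1122$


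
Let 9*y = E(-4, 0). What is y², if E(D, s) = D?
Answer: 16/81 ≈ 0.19753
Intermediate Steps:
y = -4/9 (y = (⅑)*(-4) = -4/9 ≈ -0.44444)
y² = (-4/9)² = 16/81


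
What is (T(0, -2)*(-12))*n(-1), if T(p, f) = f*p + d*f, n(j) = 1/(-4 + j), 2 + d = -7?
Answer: 216/5 ≈ 43.200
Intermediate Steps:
d = -9 (d = -2 - 7 = -9)
T(p, f) = -9*f + f*p (T(p, f) = f*p - 9*f = -9*f + f*p)
(T(0, -2)*(-12))*n(-1) = (-2*(-9 + 0)*(-12))/(-4 - 1) = (-2*(-9)*(-12))/(-5) = (18*(-12))*(-⅕) = -216*(-⅕) = 216/5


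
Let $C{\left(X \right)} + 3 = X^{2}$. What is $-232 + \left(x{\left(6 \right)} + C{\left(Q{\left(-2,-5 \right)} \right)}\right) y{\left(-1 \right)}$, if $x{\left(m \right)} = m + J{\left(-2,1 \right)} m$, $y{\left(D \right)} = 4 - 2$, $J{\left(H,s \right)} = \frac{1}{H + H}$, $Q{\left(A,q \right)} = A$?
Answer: $-221$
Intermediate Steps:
$J{\left(H,s \right)} = \frac{1}{2 H}$
$y{\left(D \right)} = 2$
$x{\left(m \right)} = \frac{3 m}{4}$ ($x{\left(m \right)} = m + \frac{1}{2 \left(-2\right)} m = m + \frac{1}{2} \left(- \frac{1}{2}\right) m = m - \frac{m}{4} = \frac{3 m}{4}$)
$C{\left(X \right)} = -3 + X^{2}$
$-232 + \left(x{\left(6 \right)} + C{\left(Q{\left(-2,-5 \right)} \right)}\right) y{\left(-1 \right)} = -232 + \left(\frac{3}{4} \cdot 6 - \left(3 - \left(-2\right)^{2}\right)\right) 2 = -232 + \left(\frac{9}{2} + \left(-3 + 4\right)\right) 2 = -232 + \left(\frac{9}{2} + 1\right) 2 = -232 + \frac{11}{2} \cdot 2 = -232 + 11 = -221$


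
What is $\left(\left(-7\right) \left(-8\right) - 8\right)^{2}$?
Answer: $2304$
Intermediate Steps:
$\left(\left(-7\right) \left(-8\right) - 8\right)^{2} = \left(56 - 8\right)^{2} = 48^{2} = 2304$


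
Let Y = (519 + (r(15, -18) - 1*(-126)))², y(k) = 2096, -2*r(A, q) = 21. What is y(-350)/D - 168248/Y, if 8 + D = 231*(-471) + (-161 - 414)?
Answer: -9623734198/22018465953 ≈ -0.43708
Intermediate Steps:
r(A, q) = -21/2 (r(A, q) = -½*21 = -21/2)
Y = 1610361/4 (Y = (519 + (-21/2 - 1*(-126)))² = (519 + (-21/2 + 126))² = (519 + 231/2)² = (1269/2)² = 1610361/4 ≈ 4.0259e+5)
D = -109384 (D = -8 + (231*(-471) + (-161 - 414)) = -8 + (-108801 - 575) = -8 - 109376 = -109384)
y(-350)/D - 168248/Y = 2096/(-109384) - 168248/1610361/4 = 2096*(-1/109384) - 168248*4/1610361 = -262/13673 - 672992/1610361 = -9623734198/22018465953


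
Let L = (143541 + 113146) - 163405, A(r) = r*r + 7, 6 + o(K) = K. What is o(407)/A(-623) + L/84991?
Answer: 36240183743/32988066776 ≈ 1.0986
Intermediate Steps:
o(K) = -6 + K
A(r) = 7 + r**2 (A(r) = r**2 + 7 = 7 + r**2)
L = 93282 (L = 256687 - 163405 = 93282)
o(407)/A(-623) + L/84991 = (-6 + 407)/(7 + (-623)**2) + 93282/84991 = 401/(7 + 388129) + 93282*(1/84991) = 401/388136 + 93282/84991 = 36240183743/32988066776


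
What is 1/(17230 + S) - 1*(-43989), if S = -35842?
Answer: 818723267/18612 ≈ 43989.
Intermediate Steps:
1/(17230 + S) - 1*(-43989) = 1/(17230 - 35842) - 1*(-43989) = 1/(-18612) + 43989 = -1/18612 + 43989 = 818723267/18612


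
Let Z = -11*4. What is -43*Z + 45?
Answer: 1937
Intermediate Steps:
Z = -44
-43*Z + 45 = -43*(-44) + 45 = 1892 + 45 = 1937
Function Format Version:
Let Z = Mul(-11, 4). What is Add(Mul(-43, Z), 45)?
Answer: 1937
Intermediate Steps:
Z = -44
Add(Mul(-43, Z), 45) = Add(Mul(-43, -44), 45) = Add(1892, 45) = 1937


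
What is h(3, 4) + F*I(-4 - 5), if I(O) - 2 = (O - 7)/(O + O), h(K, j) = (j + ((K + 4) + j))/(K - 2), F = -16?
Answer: -281/9 ≈ -31.222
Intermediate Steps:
h(K, j) = (4 + K + 2*j)/(-2 + K) (h(K, j) = (j + ((4 + K) + j))/(-2 + K) = (j + (4 + K + j))/(-2 + K) = (4 + K + 2*j)/(-2 + K))
I(O) = 2 + (-7 + O)/(2*O) (I(O) = 2 + (O - 7)/(O + O) = 2 + (-7 + O)/((2*O)) = 2 + (-7 + O)*(1/(2*O)) = 2 + (-7 + O)/(2*O))
h(3, 4) + F*I(-4 - 5) = (4 + 3 + 2*4)/(-2 + 3) - 8*(-7 + 5*(-4 - 5))/(-4 - 5) = (4 + 3 + 8)/1 - 8*(-7 + 5*(-9))/(-9) = 1*15 - 8*(-1)*(-7 - 45)/9 = 15 - 8*(-1)*(-52)/9 = 15 - 16*26/9 = 15 - 416/9 = -281/9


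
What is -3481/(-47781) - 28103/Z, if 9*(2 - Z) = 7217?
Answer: 12110164706/343975419 ≈ 35.206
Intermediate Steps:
Z = -7199/9 (Z = 2 - ⅑*7217 = 2 - 7217/9 = -7199/9 ≈ -799.89)
-3481/(-47781) - 28103/Z = -3481/(-47781) - 28103/(-7199/9) = -3481*(-1/47781) - 28103*(-9/7199) = 3481/47781 + 252927/7199 = 12110164706/343975419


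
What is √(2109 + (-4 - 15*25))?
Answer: √1730 ≈ 41.593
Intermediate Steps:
√(2109 + (-4 - 15*25)) = √(2109 + (-4 - 375)) = √(2109 - 379) = √1730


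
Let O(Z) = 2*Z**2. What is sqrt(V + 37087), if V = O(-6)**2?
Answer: sqrt(42271) ≈ 205.60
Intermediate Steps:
V = 5184 (V = (2*(-6)**2)**2 = (2*36)**2 = 72**2 = 5184)
sqrt(V + 37087) = sqrt(5184 + 37087) = sqrt(42271)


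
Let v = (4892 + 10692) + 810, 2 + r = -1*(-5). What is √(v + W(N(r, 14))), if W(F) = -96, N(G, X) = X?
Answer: √16298 ≈ 127.66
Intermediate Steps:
r = 3 (r = -2 - 1*(-5) = -2 + 5 = 3)
v = 16394 (v = 15584 + 810 = 16394)
√(v + W(N(r, 14))) = √(16394 - 96) = √16298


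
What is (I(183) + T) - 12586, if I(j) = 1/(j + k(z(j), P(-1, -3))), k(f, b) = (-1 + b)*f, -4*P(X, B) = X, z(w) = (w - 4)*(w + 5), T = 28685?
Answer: 403376543/25056 ≈ 16099.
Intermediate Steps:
z(w) = (-4 + w)*(5 + w)
P(X, B) = -X/4
k(f, b) = f*(-1 + b)
I(j) = 1/(15 - 3*j²/4 + j/4) (I(j) = 1/(j + (-20 + j + j²)*(-1 - ¼*(-1))) = 1/(j + (-20 + j + j²)*(-1 + ¼)) = 1/(j + (-20 + j + j²)*(-¾)) = 1/(j + (15 - 3*j/4 - 3*j²/4)) = 1/(15 - 3*j²/4 + j/4))
(I(183) + T) - 12586 = (4/(60 + 183 - 3*183²) + 28685) - 12586 = (4/(60 + 183 - 3*33489) + 28685) - 12586 = (4/(60 + 183 - 100467) + 28685) - 12586 = (4/(-100224) + 28685) - 12586 = (4*(-1/100224) + 28685) - 12586 = (-1/25056 + 28685) - 12586 = 718731359/25056 - 12586 = 403376543/25056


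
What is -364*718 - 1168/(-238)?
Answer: -31100304/119 ≈ -2.6135e+5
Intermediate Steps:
-364*718 - 1168/(-238) = -261352 - 1168*(-1/238) = -261352 + 584/119 = -31100304/119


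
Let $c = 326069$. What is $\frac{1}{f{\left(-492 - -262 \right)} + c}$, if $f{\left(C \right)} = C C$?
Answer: $\frac{1}{378969} \approx 2.6387 \cdot 10^{-6}$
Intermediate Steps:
$f{\left(C \right)} = C^{2}$
$\frac{1}{f{\left(-492 - -262 \right)} + c} = \frac{1}{\left(-492 - -262\right)^{2} + 326069} = \frac{1}{\left(-492 + 262\right)^{2} + 326069} = \frac{1}{\left(-230\right)^{2} + 326069} = \frac{1}{52900 + 326069} = \frac{1}{378969}$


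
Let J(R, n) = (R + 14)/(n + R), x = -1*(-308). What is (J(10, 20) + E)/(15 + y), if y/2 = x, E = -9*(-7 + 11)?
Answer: -176/3155 ≈ -0.055784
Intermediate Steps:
E = -36 (E = -9*4 = -36)
x = 308
y = 616 (y = 2*308 = 616)
J(R, n) = (14 + R)/(R + n)
(J(10, 20) + E)/(15 + y) = ((14 + 10)/(10 + 20) - 36)/(15 + 616) = (24/30 - 36)/631 = ((1/30)*24 - 36)*(1/631) = (⅘ - 36)*(1/631) = -176/5*1/631 = -176/3155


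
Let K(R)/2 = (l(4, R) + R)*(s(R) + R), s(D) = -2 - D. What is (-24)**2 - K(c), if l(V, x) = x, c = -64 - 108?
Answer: -800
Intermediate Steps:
c = -172
K(R) = -8*R (K(R) = 2*((R + R)*((-2 - R) + R)) = 2*((2*R)*(-2)) = 2*(-4*R) = -8*R)
(-24)**2 - K(c) = (-24)**2 - (-8)*(-172) = 576 - 1*1376 = 576 - 1376 = -800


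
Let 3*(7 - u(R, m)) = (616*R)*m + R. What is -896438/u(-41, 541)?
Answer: -1344657/6831779 ≈ -0.19682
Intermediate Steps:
u(R, m) = 7 - R/3 - 616*R*m/3 (u(R, m) = 7 - ((616*R)*m + R)/3 = 7 - (616*R*m + R)/3 = 7 - (R + 616*R*m)/3 = 7 + (-R/3 - 616*R*m/3) = 7 - R/3 - 616*R*m/3)
-896438/u(-41, 541) = -896438/(7 - ⅓*(-41) - 616/3*(-41)*541) = -896438/(7 + 41/3 + 13663496/3) = -896438/13663558/3 = -896438*3/13663558 = -1344657/6831779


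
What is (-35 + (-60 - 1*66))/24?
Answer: -161/24 ≈ -6.7083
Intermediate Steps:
(-35 + (-60 - 1*66))/24 = (-35 + (-60 - 66))*(1/24) = (-35 - 126)*(1/24) = -161*1/24 = -161/24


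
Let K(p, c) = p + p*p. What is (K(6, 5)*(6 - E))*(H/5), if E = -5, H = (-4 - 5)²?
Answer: 37422/5 ≈ 7484.4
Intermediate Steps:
H = 81 (H = (-9)² = 81)
K(p, c) = p + p²
(K(6, 5)*(6 - E))*(H/5) = ((6*(1 + 6))*(6 - 1*(-5)))*(81/5) = ((6*7)*(6 + 5))*(81*(⅕)) = (42*11)*(81/5) = 462*(81/5) = 37422/5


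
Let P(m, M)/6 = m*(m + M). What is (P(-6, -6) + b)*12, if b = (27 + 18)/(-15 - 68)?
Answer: 429732/83 ≈ 5177.5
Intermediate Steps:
P(m, M) = 6*m*(M + m) (P(m, M) = 6*(m*(m + M)) = 6*(m*(M + m)) = 6*m*(M + m))
b = -45/83 (b = 45/(-83) = 45*(-1/83) = -45/83 ≈ -0.54217)
(P(-6, -6) + b)*12 = (6*(-6)*(-6 - 6) - 45/83)*12 = (6*(-6)*(-12) - 45/83)*12 = (432 - 45/83)*12 = (35811/83)*12 = 429732/83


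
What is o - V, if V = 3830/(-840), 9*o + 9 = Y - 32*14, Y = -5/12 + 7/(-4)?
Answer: -35123/756 ≈ -46.459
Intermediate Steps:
Y = -13/6 (Y = -5*1/12 + 7*(-1/4) = -5/12 - 7/4 = -13/6 ≈ -2.1667)
o = -2755/54 (o = -1 + (-13/6 - 32*14)/9 = -1 + (-13/6 - 448)/9 = -1 + (1/9)*(-2701/6) = -1 - 2701/54 = -2755/54 ≈ -51.018)
V = -383/84 (V = 3830*(-1/840) = -383/84 ≈ -4.5595)
o - V = -2755/54 - 1*(-383/84) = -2755/54 + 383/84 = -35123/756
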